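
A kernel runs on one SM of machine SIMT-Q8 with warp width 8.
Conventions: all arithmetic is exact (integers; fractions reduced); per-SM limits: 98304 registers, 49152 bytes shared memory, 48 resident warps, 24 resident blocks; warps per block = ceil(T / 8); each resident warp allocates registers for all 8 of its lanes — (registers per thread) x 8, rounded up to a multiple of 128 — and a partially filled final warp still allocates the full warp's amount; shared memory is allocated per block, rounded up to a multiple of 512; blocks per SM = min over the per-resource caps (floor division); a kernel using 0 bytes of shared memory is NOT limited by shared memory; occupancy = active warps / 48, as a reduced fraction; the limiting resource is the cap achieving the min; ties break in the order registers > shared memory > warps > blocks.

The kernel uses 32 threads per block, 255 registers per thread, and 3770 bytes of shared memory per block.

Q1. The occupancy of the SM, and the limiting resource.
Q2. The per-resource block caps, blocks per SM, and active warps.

Answer: occupancy 1, limited by registers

registers: 12 blocks
shared memory: 12 blocks
warps: 12 blocks
blocks: 24 blocks

Answer: 12 blocks, 48 active warps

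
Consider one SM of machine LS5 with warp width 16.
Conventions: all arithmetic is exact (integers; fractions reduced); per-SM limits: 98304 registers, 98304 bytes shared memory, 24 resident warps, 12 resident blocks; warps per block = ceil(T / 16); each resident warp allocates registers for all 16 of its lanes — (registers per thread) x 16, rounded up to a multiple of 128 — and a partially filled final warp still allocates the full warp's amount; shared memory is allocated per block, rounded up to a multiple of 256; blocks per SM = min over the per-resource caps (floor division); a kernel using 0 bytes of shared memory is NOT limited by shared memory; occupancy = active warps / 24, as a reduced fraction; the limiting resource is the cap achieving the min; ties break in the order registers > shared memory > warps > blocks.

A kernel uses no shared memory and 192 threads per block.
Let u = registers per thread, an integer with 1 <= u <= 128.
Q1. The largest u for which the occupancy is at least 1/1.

Answer: u = 128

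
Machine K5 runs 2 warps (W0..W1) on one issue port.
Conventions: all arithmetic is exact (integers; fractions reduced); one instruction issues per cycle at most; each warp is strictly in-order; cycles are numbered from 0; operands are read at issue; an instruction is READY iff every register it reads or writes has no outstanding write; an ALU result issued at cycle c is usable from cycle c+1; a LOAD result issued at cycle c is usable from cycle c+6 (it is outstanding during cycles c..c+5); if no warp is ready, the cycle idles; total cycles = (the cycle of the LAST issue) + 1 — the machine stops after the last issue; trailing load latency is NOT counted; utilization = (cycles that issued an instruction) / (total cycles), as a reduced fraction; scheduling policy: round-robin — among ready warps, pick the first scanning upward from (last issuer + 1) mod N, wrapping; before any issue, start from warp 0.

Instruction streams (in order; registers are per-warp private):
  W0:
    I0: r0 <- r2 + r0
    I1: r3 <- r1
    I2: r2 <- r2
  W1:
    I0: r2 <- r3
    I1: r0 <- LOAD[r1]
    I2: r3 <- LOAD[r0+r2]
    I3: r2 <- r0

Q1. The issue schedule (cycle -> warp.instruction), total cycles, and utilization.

cycle 0: W0.I0
cycle 1: W1.I0
cycle 2: W0.I1
cycle 3: W1.I1
cycle 4: W0.I2
cycle 5: idle
cycle 6: idle
cycle 7: idle
cycle 8: idle
cycle 9: W1.I2
cycle 10: W1.I3

Answer: 11 cycles, utilization 7/11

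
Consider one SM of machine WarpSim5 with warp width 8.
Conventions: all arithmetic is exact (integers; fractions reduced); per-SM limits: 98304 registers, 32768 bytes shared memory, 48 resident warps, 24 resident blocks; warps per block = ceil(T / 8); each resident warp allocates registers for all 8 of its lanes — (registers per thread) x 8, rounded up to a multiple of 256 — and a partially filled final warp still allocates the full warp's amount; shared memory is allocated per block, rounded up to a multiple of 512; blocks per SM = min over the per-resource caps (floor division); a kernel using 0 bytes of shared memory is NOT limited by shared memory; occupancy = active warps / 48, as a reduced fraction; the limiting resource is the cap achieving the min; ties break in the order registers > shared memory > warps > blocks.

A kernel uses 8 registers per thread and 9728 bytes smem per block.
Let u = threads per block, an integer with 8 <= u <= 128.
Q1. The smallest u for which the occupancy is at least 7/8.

Answer: u = 105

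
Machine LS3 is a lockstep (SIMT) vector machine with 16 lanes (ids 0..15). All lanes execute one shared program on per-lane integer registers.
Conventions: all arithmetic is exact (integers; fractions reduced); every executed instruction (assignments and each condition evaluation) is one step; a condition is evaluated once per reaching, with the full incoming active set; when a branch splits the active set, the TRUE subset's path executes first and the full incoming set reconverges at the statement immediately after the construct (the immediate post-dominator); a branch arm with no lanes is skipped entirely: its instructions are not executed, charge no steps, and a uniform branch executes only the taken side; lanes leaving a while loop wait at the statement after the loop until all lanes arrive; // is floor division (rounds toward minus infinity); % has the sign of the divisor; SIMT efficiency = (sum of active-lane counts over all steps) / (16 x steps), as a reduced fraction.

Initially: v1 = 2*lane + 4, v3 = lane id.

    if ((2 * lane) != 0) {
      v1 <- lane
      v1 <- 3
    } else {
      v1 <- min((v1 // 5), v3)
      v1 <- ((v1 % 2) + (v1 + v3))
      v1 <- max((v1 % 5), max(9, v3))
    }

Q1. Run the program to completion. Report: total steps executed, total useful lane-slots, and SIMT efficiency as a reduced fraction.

Answer: 6 steps, 49 useful, 49/96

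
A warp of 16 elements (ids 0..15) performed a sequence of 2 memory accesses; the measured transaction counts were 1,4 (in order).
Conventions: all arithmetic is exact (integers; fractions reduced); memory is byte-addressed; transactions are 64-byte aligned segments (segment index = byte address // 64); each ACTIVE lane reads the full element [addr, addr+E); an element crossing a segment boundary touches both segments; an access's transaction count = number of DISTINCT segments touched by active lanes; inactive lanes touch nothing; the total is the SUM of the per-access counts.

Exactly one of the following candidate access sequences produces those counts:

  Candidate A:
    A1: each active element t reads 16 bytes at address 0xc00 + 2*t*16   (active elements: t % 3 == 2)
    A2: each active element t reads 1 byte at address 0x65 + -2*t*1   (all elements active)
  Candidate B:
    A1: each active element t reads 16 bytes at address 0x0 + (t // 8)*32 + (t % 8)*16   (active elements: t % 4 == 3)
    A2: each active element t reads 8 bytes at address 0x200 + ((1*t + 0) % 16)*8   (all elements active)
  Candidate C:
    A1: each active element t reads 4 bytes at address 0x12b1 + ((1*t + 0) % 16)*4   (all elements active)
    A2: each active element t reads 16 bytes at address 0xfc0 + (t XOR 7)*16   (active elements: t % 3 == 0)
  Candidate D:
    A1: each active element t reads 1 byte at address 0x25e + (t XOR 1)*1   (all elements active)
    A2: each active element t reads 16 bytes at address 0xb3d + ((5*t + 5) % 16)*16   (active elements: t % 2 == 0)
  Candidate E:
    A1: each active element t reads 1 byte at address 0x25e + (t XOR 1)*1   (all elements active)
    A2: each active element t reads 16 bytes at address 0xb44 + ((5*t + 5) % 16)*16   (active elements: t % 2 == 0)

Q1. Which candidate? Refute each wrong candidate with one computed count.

A: A1 gives 5 transactions, not 1
B: A1 gives 3 transactions, not 1
C: A1 gives 2 transactions, not 1
E: A2 gives 5 transactions, not 4
D: all counts match (1,4)

Answer: D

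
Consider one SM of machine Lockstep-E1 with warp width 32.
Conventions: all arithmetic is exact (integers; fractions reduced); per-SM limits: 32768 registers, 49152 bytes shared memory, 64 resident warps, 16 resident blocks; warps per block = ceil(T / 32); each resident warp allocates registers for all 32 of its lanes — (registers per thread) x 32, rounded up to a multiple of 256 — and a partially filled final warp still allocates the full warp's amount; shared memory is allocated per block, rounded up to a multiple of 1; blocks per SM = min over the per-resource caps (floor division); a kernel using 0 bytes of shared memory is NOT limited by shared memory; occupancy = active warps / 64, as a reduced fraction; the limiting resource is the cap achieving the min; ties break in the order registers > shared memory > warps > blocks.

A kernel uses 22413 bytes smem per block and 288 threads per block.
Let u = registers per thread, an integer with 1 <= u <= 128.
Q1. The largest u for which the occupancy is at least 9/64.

Answer: u = 112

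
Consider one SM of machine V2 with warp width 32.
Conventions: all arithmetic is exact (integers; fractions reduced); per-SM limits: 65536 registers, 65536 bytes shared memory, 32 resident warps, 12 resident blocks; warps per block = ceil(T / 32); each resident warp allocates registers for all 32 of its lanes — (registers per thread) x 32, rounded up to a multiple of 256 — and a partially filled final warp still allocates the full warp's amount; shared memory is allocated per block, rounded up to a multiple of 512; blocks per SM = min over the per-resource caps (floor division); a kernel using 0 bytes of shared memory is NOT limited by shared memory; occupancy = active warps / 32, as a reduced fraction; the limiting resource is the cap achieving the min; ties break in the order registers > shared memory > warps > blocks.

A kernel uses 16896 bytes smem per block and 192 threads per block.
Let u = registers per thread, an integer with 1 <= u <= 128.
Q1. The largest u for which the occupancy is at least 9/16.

Answer: u = 112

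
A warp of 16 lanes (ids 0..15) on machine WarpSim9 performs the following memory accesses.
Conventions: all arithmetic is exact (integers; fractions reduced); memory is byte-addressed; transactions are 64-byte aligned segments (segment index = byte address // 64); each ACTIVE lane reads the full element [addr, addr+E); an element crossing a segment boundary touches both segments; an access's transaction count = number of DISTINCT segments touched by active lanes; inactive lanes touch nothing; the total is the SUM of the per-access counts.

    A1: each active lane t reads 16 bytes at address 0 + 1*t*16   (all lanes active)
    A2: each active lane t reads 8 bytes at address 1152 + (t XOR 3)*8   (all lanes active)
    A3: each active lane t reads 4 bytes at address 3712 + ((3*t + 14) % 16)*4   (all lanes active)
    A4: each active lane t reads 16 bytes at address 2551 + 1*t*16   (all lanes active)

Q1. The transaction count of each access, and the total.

A1: 4 transactions
A2: 2 transactions
A3: 1 transaction
A4: 5 transactions

Answer: 4,2,1,5; total 12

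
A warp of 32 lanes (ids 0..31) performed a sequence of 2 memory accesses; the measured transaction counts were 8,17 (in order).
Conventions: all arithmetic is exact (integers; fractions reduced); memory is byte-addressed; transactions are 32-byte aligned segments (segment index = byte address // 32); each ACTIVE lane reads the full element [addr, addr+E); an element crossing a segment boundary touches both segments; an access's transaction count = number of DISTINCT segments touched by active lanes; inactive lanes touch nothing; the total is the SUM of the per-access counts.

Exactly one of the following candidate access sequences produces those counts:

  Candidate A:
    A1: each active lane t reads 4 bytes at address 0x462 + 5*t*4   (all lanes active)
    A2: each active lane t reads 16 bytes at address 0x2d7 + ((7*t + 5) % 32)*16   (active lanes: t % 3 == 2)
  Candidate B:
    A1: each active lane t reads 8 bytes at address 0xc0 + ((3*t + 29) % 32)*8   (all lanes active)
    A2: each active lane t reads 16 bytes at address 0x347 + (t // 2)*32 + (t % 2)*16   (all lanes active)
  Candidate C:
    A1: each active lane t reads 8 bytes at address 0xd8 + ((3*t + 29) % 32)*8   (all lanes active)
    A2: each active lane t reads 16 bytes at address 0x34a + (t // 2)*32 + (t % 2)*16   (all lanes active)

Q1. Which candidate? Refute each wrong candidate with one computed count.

A: A1 gives 20 transactions, not 8
C: A1 gives 9 transactions, not 8
B: all counts match (8,17)

Answer: B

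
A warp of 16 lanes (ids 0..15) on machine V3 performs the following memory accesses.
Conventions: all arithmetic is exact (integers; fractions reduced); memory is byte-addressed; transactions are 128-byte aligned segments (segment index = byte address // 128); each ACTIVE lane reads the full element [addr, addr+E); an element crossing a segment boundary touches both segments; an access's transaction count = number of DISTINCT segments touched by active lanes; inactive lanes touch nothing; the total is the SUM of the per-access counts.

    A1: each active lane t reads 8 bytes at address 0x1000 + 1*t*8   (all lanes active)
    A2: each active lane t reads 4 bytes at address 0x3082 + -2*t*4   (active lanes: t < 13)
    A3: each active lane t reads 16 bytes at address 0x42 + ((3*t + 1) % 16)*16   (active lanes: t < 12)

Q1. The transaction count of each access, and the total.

A1: 1 transaction
A2: 2 transactions
A3: 3 transactions

Answer: 1,2,3; total 6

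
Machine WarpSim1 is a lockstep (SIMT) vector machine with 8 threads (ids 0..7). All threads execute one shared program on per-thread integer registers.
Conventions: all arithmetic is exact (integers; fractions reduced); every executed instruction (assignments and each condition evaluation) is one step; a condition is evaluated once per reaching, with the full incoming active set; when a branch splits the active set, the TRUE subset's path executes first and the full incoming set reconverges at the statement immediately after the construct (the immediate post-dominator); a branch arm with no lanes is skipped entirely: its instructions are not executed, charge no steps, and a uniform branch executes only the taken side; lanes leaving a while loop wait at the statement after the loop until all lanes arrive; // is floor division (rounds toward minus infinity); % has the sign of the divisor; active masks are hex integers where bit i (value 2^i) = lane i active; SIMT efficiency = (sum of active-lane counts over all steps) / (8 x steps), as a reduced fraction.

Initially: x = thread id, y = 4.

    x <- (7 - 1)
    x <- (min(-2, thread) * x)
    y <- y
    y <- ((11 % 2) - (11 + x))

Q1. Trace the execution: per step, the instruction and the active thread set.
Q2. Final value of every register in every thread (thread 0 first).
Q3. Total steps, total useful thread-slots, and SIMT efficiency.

step 0: x <- (7 - 1)                 0xff
step 1: x <- (min(-2, thread) * x)   0xff
step 2: y <- y                       0xff
step 3: y <- ((11 % 2) - (11 + x))   0xff

Answer: 4 steps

x: -12,-12,-12,-12,-12,-12,-12,-12
y: 2,2,2,2,2,2,2,2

steps = 4; useful = 32; efficiency = 32/32 = 1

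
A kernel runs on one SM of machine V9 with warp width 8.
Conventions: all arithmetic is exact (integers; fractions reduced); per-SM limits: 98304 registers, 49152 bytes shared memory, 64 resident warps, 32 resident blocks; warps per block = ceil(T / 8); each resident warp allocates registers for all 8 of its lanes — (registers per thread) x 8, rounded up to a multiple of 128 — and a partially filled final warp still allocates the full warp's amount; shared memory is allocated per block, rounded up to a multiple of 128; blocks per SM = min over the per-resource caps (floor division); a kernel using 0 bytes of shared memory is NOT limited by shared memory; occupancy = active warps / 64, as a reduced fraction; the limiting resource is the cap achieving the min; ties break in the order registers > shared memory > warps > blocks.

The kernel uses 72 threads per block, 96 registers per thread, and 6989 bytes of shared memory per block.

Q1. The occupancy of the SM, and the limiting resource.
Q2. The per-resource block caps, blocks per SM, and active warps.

Answer: occupancy 27/32, limited by shared memory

registers: 14 blocks
shared memory: 6 blocks
warps: 7 blocks
blocks: 32 blocks

Answer: 6 blocks, 54 active warps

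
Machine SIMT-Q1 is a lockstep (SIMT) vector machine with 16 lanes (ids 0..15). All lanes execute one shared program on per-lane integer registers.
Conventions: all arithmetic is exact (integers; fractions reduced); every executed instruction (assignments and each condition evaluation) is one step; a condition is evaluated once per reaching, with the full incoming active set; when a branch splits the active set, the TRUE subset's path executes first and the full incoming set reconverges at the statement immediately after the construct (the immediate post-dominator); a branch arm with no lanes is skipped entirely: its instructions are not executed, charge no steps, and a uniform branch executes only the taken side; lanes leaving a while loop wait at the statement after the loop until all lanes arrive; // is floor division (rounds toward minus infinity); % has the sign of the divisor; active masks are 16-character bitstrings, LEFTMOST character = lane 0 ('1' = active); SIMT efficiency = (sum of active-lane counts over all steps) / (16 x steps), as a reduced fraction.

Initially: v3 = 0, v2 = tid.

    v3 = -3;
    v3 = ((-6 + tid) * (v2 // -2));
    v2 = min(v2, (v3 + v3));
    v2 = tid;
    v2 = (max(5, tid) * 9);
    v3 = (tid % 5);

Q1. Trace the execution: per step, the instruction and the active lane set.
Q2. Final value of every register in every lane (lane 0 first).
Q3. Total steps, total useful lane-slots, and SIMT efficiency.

step 0: v3 <- -3                     1111111111111111
step 1: v3 <- ((-6 + tid) * (v2 // -2)) 1111111111111111
step 2: v2 <- min(v2, (v3 + v3))     1111111111111111
step 3: v2 <- tid                    1111111111111111
step 4: v2 <- (max(5, tid) * 9)      1111111111111111
step 5: v3 <- (tid % 5)              1111111111111111

Answer: 6 steps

v3: 0,1,2,3,4,0,1,2,3,4,0,1,2,3,4,0
v2: 45,45,45,45,45,45,54,63,72,81,90,99,108,117,126,135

steps = 6; useful = 96; efficiency = 96/96 = 1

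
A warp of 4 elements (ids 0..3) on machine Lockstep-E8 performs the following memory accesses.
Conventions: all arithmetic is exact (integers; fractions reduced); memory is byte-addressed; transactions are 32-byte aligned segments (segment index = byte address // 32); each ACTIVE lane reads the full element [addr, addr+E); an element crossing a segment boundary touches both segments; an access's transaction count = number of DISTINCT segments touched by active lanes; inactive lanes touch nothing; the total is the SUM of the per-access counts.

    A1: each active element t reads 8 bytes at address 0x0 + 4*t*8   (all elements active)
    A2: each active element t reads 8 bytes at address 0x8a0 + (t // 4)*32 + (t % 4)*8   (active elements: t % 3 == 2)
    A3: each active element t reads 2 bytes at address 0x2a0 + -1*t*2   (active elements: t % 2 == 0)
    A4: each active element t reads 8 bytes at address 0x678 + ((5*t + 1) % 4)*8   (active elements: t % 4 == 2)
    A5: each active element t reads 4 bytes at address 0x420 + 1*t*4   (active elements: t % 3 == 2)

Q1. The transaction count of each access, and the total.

A1: 4 transactions
A2: 1 transaction
A3: 2 transactions
A4: 1 transaction
A5: 1 transaction

Answer: 4,1,2,1,1; total 9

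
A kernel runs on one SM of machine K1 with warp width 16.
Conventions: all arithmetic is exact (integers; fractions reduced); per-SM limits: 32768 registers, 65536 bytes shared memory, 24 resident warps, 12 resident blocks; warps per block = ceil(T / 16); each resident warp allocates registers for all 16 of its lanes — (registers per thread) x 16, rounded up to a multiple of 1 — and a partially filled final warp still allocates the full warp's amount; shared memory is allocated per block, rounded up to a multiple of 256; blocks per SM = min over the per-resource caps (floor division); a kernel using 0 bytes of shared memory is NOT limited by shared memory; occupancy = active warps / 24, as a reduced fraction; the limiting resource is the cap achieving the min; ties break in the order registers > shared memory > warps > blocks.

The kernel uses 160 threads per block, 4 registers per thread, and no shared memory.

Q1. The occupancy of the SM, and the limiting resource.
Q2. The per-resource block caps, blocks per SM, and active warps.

Answer: occupancy 5/6, limited by warps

registers: 51 blocks
shared memory: no limit (kernel uses none)
warps: 2 blocks
blocks: 12 blocks

Answer: 2 blocks, 20 active warps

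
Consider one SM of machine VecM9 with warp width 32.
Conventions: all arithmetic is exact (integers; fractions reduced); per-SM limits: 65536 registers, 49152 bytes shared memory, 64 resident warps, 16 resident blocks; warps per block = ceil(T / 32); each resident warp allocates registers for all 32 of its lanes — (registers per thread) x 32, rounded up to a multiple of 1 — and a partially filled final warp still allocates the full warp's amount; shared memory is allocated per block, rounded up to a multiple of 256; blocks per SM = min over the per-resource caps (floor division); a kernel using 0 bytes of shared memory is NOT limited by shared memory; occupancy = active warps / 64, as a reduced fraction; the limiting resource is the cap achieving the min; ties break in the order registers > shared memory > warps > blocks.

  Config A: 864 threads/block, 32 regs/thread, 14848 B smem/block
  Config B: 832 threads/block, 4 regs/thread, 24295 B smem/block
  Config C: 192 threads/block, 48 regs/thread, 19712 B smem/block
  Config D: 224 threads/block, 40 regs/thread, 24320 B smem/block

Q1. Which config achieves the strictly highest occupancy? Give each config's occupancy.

occupancies: A 27/32, B 13/16, C 3/16, D 7/32

Answer: A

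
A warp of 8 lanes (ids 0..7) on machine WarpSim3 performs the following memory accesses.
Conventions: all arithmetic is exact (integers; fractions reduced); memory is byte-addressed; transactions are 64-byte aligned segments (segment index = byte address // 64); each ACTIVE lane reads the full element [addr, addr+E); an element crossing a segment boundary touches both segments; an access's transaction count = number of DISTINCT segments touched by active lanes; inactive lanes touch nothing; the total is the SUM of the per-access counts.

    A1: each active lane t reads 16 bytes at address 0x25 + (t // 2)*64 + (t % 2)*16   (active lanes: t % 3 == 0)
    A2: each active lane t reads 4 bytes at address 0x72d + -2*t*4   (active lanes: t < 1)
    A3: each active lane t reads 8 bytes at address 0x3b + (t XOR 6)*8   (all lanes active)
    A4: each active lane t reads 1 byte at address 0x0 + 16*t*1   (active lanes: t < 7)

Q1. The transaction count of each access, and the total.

A1: 4 transactions
A2: 1 transaction
A3: 2 transactions
A4: 2 transactions

Answer: 4,1,2,2; total 9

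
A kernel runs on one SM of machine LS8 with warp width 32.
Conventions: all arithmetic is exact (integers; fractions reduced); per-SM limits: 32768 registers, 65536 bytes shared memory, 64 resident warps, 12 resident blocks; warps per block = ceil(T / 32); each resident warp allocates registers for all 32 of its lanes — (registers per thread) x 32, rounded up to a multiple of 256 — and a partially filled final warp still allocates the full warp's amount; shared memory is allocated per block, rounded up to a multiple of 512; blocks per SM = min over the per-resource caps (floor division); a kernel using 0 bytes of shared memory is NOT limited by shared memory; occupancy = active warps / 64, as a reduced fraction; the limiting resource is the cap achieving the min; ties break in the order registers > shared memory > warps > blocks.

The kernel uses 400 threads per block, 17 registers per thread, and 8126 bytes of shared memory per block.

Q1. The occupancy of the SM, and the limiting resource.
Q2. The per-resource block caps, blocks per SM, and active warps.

Answer: occupancy 39/64, limited by registers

registers: 3 blocks
shared memory: 8 blocks
warps: 4 blocks
blocks: 12 blocks

Answer: 3 blocks, 39 active warps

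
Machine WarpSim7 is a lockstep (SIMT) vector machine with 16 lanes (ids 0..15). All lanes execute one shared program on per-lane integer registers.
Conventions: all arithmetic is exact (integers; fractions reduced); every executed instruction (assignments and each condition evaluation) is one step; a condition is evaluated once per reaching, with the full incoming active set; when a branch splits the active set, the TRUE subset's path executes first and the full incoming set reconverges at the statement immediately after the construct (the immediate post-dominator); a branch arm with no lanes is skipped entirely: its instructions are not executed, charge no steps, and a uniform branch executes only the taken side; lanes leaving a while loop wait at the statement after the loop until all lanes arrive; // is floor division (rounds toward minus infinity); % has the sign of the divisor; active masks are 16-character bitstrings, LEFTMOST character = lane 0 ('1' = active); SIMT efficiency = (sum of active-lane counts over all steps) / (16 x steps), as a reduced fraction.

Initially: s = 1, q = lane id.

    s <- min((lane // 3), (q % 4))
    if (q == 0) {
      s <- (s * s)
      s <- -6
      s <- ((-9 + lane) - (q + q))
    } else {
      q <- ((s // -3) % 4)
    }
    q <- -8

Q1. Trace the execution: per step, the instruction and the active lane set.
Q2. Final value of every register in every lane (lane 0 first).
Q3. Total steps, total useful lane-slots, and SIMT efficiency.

step 0: s <- min((lane // 3), (q % 4)) 1111111111111111
step 1: eval (q == 0)                1111111111111111
step 2: s <- (s * s)                 1000000000000000
step 3: s <- -6                      1000000000000000
step 4: s <- ((-9 + lane) - (q + q)) 1000000000000000
step 5: q <- ((s // -3) % 4)         0111111111111111
step 6: q <- -8                      1111111111111111

Answer: 7 steps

s: -9,0,0,1,0,1,2,2,0,1,2,3,0,1,2,3
q: -8,-8,-8,-8,-8,-8,-8,-8,-8,-8,-8,-8,-8,-8,-8,-8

steps = 7; useful = 66; efficiency = 66/112 = 33/56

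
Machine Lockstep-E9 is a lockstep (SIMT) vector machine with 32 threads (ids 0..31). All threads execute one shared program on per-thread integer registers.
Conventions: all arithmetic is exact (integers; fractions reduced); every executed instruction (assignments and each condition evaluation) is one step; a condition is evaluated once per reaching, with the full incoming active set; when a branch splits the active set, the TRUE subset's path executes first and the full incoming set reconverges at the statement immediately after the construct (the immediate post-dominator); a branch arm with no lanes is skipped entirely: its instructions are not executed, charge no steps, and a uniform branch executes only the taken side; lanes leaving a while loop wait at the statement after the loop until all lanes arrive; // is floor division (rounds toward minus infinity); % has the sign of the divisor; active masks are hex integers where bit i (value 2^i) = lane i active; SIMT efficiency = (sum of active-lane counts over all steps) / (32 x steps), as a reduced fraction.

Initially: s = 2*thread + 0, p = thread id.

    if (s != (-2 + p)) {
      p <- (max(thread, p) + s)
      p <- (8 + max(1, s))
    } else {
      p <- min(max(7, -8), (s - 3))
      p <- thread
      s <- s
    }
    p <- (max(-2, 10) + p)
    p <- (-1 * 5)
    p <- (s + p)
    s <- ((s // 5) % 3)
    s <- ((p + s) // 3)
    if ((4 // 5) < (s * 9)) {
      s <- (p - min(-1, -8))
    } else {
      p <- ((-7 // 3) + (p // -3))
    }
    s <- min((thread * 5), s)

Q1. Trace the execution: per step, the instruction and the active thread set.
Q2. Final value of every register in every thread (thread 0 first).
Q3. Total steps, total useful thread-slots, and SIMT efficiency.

step 0: eval (s != (-2 + p))         0xffffffff
step 1: p <- (max(thread, p) + s)    0xffffffff
step 2: p <- (8 + max(1, s))         0xffffffff
step 3: p <- (max(-2, 10) + p)       0xffffffff
step 4: p <- (-1 * 5)                0xffffffff
step 5: p <- (s + p)                 0xffffffff
step 6: s <- ((s // 5) % 3)          0xffffffff
step 7: s <- ((p + s) // 3)          0xffffffff
step 8: eval ((4 // 5) < (s * 9))    0xffffffff
step 9: s <- (p - min(-1, -8))       0xfffffff0
step 10: p <- ((-7 // 3) + (p // -3)) 0x0000000f
step 11: s <- min((thread * 5), s)    0xffffffff

Answer: 12 steps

s: -2,-1,-1,0,11,13,15,17,19,21,23,25,27,29,31,33,35,37,39,41,43,45,47,49,51,53,55,57,59,61,63,65
p: -2,-2,-3,-4,3,5,7,9,11,13,15,17,19,21,23,25,27,29,31,33,35,37,39,41,43,45,47,49,51,53,55,57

steps = 12; useful = 352; efficiency = 352/384 = 11/12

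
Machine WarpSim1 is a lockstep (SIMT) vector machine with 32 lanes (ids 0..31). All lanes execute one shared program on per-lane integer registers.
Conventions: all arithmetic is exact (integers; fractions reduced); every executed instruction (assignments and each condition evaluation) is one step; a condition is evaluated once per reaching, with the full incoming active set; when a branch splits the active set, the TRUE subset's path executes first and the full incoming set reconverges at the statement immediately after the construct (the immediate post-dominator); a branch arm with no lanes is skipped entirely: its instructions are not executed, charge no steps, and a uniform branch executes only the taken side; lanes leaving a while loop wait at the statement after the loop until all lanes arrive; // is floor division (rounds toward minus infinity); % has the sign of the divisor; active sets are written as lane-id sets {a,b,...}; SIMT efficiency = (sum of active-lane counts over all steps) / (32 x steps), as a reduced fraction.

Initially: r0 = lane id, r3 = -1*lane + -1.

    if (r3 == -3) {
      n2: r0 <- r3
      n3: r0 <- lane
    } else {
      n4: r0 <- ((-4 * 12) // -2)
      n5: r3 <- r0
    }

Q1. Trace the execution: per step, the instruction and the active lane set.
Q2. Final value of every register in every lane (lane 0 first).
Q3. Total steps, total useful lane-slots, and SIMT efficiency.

step 0: eval (r3 == -3)              {0,1,2,3,4,5,6,7,8,9,10,11,12,13,14,15,16,17,18,19,20,21,22,23,24,25,26,27,28,29,30,31}
step 1: r0 <- r3                     {2}
step 2: r0 <- lane                   {2}
step 3: r0 <- ((-4 * 12) // -2)      {0,1,3,4,5,6,7,8,9,10,11,12,13,14,15,16,17,18,19,20,21,22,23,24,25,26,27,28,29,30,31}
step 4: r3 <- r0                     {0,1,3,4,5,6,7,8,9,10,11,12,13,14,15,16,17,18,19,20,21,22,23,24,25,26,27,28,29,30,31}

Answer: 5 steps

r0: 24,24,2,24,24,24,24,24,24,24,24,24,24,24,24,24,24,24,24,24,24,24,24,24,24,24,24,24,24,24,24,24
r3: 24,24,-3,24,24,24,24,24,24,24,24,24,24,24,24,24,24,24,24,24,24,24,24,24,24,24,24,24,24,24,24,24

steps = 5; useful = 96; efficiency = 96/160 = 3/5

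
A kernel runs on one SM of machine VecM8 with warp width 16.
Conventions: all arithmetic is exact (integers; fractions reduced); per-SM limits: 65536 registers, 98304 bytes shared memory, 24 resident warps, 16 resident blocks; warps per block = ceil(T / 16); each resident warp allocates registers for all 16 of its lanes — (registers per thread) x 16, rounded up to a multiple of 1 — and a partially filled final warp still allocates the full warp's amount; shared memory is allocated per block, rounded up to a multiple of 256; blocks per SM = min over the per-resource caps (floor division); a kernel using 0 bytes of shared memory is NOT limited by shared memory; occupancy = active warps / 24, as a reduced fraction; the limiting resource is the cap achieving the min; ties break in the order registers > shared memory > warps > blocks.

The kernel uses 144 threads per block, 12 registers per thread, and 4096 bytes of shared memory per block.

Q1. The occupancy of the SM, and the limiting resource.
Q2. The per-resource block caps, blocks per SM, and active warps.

Answer: occupancy 3/4, limited by warps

registers: 37 blocks
shared memory: 24 blocks
warps: 2 blocks
blocks: 16 blocks

Answer: 2 blocks, 18 active warps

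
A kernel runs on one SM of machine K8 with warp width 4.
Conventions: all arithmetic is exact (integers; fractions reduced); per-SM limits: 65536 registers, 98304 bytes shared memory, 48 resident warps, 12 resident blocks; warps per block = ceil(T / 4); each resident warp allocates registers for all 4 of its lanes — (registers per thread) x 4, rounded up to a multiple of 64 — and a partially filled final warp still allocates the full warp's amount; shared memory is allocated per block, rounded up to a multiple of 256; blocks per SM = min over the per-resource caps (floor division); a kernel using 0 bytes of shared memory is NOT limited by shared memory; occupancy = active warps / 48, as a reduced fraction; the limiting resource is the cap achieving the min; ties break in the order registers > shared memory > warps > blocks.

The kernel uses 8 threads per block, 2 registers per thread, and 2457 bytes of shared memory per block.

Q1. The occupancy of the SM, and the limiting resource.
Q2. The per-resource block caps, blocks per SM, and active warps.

Answer: occupancy 1/2, limited by blocks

registers: 512 blocks
shared memory: 38 blocks
warps: 24 blocks
blocks: 12 blocks

Answer: 12 blocks, 24 active warps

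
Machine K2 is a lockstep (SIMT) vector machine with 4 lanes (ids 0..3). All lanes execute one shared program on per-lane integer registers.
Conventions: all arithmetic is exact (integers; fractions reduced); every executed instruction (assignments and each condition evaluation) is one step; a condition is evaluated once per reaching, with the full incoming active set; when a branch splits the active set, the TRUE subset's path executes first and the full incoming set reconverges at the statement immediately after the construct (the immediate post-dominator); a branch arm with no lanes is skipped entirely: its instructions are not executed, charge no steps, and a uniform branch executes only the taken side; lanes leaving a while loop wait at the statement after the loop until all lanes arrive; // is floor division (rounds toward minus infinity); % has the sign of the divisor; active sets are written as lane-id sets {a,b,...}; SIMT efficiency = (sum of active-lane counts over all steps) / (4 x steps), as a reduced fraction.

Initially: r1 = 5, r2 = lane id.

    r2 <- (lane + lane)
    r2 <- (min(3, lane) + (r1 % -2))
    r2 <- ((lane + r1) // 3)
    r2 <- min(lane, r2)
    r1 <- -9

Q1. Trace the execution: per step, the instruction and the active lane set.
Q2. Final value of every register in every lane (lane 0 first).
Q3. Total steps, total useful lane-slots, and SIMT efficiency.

step 0: r2 <- (lane + lane)          {0,1,2,3}
step 1: r2 <- (min(3, lane) + (r1 % -2)) {0,1,2,3}
step 2: r2 <- ((lane + r1) // 3)     {0,1,2,3}
step 3: r2 <- min(lane, r2)          {0,1,2,3}
step 4: r1 <- -9                     {0,1,2,3}

Answer: 5 steps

r1: -9,-9,-9,-9
r2: 0,1,2,2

steps = 5; useful = 20; efficiency = 20/20 = 1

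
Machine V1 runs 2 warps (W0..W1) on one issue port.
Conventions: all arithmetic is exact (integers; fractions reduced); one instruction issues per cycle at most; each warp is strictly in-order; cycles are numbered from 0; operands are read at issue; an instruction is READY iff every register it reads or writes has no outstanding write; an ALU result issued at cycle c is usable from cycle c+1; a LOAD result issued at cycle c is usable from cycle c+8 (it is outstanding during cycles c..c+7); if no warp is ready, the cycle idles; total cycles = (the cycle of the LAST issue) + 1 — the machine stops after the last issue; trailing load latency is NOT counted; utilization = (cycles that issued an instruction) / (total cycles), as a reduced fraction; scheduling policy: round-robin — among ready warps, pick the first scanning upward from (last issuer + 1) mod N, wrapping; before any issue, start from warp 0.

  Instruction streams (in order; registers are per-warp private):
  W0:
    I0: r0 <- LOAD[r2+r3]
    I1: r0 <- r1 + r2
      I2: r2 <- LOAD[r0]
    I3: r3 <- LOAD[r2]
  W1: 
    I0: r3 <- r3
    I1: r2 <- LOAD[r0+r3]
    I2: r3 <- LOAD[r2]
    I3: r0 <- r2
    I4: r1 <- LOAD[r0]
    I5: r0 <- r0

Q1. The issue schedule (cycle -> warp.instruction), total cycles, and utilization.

cycle 0: W0.I0
cycle 1: W1.I0
cycle 2: W1.I1
cycle 3: idle
cycle 4: idle
cycle 5: idle
cycle 6: idle
cycle 7: idle
cycle 8: W0.I1
cycle 9: W0.I2
cycle 10: W1.I2
cycle 11: W1.I3
cycle 12: W1.I4
cycle 13: W1.I5
cycle 14: idle
cycle 15: idle
cycle 16: idle
cycle 17: W0.I3

Answer: 18 cycles, utilization 5/9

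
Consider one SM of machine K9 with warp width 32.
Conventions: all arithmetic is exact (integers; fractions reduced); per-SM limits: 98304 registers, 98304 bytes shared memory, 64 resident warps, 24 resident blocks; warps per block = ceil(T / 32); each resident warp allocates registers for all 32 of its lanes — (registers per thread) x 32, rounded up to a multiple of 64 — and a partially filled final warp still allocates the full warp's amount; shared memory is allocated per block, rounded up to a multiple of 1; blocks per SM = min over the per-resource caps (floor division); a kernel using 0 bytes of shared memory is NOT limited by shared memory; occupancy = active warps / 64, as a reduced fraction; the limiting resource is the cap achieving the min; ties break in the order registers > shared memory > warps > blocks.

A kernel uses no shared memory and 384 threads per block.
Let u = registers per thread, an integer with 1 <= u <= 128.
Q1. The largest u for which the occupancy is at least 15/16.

Answer: u = 50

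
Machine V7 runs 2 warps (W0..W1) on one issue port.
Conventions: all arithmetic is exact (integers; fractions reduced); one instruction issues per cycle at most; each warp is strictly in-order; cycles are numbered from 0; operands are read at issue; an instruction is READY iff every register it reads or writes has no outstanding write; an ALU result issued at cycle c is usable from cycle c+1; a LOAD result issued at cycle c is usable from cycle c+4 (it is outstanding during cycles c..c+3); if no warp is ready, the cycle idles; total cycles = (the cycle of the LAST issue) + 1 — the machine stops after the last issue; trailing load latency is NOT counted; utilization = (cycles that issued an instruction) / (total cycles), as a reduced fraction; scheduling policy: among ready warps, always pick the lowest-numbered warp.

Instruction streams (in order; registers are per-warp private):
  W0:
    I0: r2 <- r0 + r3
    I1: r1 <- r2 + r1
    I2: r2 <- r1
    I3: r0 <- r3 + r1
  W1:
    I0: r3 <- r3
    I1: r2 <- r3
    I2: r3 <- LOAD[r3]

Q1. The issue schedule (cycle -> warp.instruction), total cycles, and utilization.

cycle 0: W0.I0
cycle 1: W0.I1
cycle 2: W0.I2
cycle 3: W0.I3
cycle 4: W1.I0
cycle 5: W1.I1
cycle 6: W1.I2

Answer: 7 cycles, utilization 1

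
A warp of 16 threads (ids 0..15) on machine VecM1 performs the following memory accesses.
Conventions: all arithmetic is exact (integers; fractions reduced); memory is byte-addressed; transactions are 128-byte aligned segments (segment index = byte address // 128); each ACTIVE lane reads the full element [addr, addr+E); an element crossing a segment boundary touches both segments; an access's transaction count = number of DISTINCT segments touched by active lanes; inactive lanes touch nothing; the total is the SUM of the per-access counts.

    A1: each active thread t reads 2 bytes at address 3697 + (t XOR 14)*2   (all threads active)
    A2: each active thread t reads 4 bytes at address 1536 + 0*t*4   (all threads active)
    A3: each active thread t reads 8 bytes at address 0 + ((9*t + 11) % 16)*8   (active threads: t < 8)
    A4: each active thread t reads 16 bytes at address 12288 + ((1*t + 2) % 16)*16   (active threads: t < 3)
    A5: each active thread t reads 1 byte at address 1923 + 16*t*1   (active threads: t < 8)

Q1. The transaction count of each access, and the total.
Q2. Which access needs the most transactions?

A1: 2 transactions
A2: 1 transaction
A3: 1 transaction
A4: 1 transaction
A5: 1 transaction

Answer: 2,1,1,1,1; total 6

Answer: A1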